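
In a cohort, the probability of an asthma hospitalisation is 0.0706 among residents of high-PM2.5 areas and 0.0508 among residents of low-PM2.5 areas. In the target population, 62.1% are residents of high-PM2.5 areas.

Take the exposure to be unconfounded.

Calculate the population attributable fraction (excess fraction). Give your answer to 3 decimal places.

PAF ≈ 0.195

Let p₁ = 0.0706, p₀ = 0.0508.
Overall risk P(Y=1) = π·p₁ + (1−π)·p₀ = 0.621×0.0706 + 0.379×0.0508 = 0.063096.
Under exogeneity, PAF = [P(Y=1) − p₀] / P(Y=1).
PAF = (0.063096 − 0.0508) / 0.063096 ≈ 0.1949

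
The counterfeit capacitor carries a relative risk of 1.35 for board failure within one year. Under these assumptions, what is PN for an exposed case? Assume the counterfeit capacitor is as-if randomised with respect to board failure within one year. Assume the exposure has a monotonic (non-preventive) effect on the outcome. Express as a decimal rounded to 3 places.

PN ≈ 0.259

Under exogeneity and monotonicity, PN = (RR − 1) / RR = 1 − 1/RR.
PN = (1.35 − 1) / 1.35 = 0.35 / 1.35 ≈ 0.2593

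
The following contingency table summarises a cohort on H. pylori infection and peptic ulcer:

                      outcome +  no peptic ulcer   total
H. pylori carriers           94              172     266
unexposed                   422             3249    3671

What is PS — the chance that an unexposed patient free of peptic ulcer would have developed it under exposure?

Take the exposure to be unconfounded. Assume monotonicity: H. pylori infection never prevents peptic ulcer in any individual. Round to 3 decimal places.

PS ≈ 0.269

p₁ = P(outcome | exposed) = 94/266 = 0.35338
p₀ = P(outcome | unexposed) = 422/3671 = 0.11496
Under exogeneity and monotonicity, PS = (p₁ − p₀) / (1 − p₀).
PS = (0.35338 − 0.11496) / (1 − 0.11496) = 0.23843 / 0.88504 ≈ 0.2694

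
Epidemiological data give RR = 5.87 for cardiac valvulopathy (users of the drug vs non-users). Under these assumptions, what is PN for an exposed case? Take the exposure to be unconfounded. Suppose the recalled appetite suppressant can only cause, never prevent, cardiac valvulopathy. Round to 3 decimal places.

Under exogeneity and monotonicity, PN = (RR − 1) / RR = 1 − 1/RR.
PN = (5.87 − 1) / 5.87 = 4.87 / 5.87 ≈ 0.8296

PN ≈ 0.830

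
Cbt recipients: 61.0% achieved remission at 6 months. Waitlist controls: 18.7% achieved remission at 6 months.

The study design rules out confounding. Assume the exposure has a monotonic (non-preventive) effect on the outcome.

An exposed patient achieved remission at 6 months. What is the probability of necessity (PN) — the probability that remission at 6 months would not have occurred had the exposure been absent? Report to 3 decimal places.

PN ≈ 0.693

p₁ = 0.61, p₀ = 0.187.
Under exogeneity and monotonicity, PN = (p₁ − p₀) / p₁.
PN = (0.61 − 0.187) / 0.61 = 0.423 / 0.61 ≈ 0.6934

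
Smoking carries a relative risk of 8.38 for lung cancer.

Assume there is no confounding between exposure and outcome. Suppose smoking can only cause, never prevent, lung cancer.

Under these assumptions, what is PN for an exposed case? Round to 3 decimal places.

Under exogeneity and monotonicity, PN = (RR − 1) / RR = 1 − 1/RR.
PN = (8.38 − 1) / 8.38 = 7.38 / 8.38 ≈ 0.8807

PN ≈ 0.881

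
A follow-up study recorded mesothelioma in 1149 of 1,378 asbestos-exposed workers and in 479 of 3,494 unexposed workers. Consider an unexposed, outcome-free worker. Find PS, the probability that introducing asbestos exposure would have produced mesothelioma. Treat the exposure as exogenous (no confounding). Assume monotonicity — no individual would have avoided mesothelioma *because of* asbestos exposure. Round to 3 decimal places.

PS ≈ 0.807

p₁ = P(outcome | exposed) = 1149/1378 = 0.83382
p₀ = P(outcome | unexposed) = 479/3494 = 0.13709
Under exogeneity and monotonicity, PS = (p₁ − p₀) / (1 − p₀).
PS = (0.83382 − 0.13709) / (1 − 0.13709) = 0.69672 / 0.86291 ≈ 0.8074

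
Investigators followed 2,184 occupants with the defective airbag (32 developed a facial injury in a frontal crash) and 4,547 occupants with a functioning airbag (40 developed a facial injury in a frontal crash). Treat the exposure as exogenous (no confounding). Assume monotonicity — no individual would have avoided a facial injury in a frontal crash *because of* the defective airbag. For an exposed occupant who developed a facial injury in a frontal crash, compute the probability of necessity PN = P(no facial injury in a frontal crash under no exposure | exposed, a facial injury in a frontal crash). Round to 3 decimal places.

p₁ = P(outcome | exposed) = 32/2184 = 0.014652
p₀ = P(outcome | unexposed) = 40/4547 = 0.008797
Under exogeneity and monotonicity, PN = (p₁ − p₀) / p₁.
PN = (0.014652 − 0.008797) / 0.014652 = 0.005855 / 0.014652 ≈ 0.3996

PN ≈ 0.400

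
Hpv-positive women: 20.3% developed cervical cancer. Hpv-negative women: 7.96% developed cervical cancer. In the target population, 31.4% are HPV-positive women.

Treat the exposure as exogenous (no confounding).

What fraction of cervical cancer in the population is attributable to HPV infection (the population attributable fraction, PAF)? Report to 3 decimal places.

PAF ≈ 0.327

p₁ = 0.203, p₀ = 0.0796.
Overall risk P(Y=1) = π·p₁ + (1−π)·p₀ = 0.314×0.203 + 0.686×0.0796 = 0.11835.
Under exogeneity, PAF = [P(Y=1) − p₀] / P(Y=1).
PAF = (0.11835 − 0.0796) / 0.11835 ≈ 0.3274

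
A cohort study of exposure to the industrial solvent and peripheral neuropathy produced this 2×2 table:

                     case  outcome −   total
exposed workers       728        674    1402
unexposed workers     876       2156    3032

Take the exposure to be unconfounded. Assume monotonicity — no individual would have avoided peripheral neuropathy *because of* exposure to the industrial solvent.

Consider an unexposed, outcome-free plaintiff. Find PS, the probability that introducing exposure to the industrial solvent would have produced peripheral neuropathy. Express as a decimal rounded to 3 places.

PS ≈ 0.324

p₁ = P(outcome | exposed) = 728/1402 = 0.51926
p₀ = P(outcome | unexposed) = 876/3032 = 0.28892
Under exogeneity and monotonicity, PS = (p₁ − p₀)/(1 − p₀).
PS = (0.51926 − 0.28892) / 0.71108 ≈ 0.3239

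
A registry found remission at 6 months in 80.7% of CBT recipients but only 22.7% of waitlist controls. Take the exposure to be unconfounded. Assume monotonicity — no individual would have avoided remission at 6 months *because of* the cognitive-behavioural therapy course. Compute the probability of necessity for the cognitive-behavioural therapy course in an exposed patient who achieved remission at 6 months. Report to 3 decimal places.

p₁ = 0.807, p₀ = 0.227.
Under exogeneity and monotonicity, PN = (p₁ − p₀) / p₁.
PN = (0.807 − 0.227) / 0.807 = 0.58 / 0.807 ≈ 0.7187

PN ≈ 0.719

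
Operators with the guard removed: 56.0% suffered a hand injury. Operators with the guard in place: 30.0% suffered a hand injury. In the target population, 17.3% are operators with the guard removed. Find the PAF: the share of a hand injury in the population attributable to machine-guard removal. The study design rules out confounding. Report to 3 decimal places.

p₁ = 0.56, p₀ = 0.3.
Overall risk P(Y=1) = π·p₁ + (1−π)·p₀ = 0.173×0.56 + 0.827×0.3 = 0.34498.
Under exogeneity, PAF = [P(Y=1) − p₀] / P(Y=1).
PAF = (0.34498 − 0.3) / 0.34498 ≈ 0.1304

PAF ≈ 0.130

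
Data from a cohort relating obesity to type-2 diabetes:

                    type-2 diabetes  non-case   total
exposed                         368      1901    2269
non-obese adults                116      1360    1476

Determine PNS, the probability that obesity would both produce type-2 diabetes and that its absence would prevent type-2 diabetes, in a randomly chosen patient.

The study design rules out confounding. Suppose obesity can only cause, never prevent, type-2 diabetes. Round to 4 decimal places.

p₁ = P(outcome | exposed) = 368/2269 = 0.16219
p₀ = P(outcome | unexposed) = 116/1476 = 0.078591
Under exogeneity and monotonicity, PNS = p₁ − p₀.
PNS = 0.16219 − 0.078591 = 0.083595

PNS ≈ 0.0836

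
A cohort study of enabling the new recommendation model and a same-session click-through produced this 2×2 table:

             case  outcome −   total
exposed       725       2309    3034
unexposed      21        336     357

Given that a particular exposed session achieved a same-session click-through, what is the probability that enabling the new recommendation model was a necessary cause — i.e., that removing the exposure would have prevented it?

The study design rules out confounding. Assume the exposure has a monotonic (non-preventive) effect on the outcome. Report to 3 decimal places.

PN ≈ 0.754

p₁ = P(outcome | exposed) = 725/3034 = 0.23896
p₀ = P(outcome | unexposed) = 21/357 = 0.058824
Under exogeneity and monotonicity, PN = (p₁ − p₀)/p₁.
PN = (0.23896 − 0.058824) / 0.23896 ≈ 0.7538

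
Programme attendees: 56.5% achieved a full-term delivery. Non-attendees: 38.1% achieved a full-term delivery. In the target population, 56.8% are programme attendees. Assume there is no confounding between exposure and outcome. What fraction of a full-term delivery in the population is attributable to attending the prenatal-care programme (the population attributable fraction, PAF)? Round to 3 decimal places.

PAF ≈ 0.215

p₁ = 0.565, p₀ = 0.381.
Overall risk P(Y=1) = π·p₁ + (1−π)·p₀ = 0.568×0.565 + 0.432×0.381 = 0.48551.
Under exogeneity, PAF = [P(Y=1) − p₀] / P(Y=1).
PAF = (0.48551 − 0.381) / 0.48551 ≈ 0.2153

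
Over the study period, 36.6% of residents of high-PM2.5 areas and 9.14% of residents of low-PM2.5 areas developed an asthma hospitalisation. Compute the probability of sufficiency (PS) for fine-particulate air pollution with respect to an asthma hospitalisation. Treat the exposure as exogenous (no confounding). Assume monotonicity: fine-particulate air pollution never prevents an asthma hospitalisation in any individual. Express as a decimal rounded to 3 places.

p₁ = 0.366, p₀ = 0.0914.
Under exogeneity and monotonicity, PS = (p₁ − p₀) / (1 − p₀).
PS = (0.366 − 0.0914) / (1 − 0.0914) = 0.2746 / 0.9086 ≈ 0.3022

PS ≈ 0.302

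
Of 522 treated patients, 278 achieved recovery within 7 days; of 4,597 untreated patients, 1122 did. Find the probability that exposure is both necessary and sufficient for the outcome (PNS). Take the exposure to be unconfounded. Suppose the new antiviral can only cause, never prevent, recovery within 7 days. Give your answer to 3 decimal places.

p₁ = P(outcome | exposed) = 278/522 = 0.53257
p₀ = P(outcome | unexposed) = 1122/4597 = 0.24407
Under exogeneity and monotonicity, PNS = p₁ − p₀.
PNS = 0.53257 − 0.24407 = 0.28849

PNS ≈ 0.288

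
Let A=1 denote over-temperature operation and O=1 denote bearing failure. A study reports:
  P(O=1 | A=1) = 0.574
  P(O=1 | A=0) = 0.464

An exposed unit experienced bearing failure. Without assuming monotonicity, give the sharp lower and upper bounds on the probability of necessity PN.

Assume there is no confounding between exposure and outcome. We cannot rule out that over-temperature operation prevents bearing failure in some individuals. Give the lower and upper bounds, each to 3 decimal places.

Let p₁ = 0.574, p₀ = 0.464.
Under exogeneity alone the bounds on PN are max{0,(p₁−p₀)/p₁} ≤ PN ≤ min{1,(1−p₀)/p₁}.
  lower = (p₁ − p₀)/p₁ = 0.11 / 0.574 ≈ 0.1916
  upper = min{1, (1 − p₀)/p₁} = 0.536 / 0.574 ≈ 0.9338

0.192 ≤ PN ≤ 0.934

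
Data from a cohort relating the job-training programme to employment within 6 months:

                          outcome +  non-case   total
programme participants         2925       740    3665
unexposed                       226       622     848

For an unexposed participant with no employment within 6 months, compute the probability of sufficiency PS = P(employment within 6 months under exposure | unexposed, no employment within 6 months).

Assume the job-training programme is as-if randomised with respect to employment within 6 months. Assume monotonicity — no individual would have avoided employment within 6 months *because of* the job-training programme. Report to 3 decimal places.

PS ≈ 0.725

p₁ = P(outcome | exposed) = 2925/3665 = 0.79809
p₀ = P(outcome | unexposed) = 226/848 = 0.26651
Under exogeneity and monotonicity, PS = (p₁ − p₀) / (1 − p₀).
PS = (0.79809 − 0.26651) / (1 − 0.26651) = 0.53158 / 0.73349 ≈ 0.7247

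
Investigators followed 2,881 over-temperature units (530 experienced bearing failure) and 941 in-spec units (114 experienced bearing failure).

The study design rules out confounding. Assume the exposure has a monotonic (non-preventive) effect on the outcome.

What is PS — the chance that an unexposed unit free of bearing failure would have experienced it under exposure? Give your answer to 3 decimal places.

p₁ = P(outcome | exposed) = 530/2881 = 0.18396
p₀ = P(outcome | unexposed) = 114/941 = 0.12115
Under exogeneity and monotonicity, PS = (p₁ − p₀) / (1 − p₀).
PS = (0.18396 − 0.12115) / (1 − 0.12115) = 0.062816 / 0.87885 ≈ 0.0715

PS ≈ 0.071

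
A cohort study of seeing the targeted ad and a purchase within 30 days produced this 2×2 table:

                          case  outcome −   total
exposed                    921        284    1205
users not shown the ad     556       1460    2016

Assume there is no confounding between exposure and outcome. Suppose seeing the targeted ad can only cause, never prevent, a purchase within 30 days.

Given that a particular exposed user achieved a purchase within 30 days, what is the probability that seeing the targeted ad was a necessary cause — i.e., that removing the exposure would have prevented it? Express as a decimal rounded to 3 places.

PN ≈ 0.639

p₁ = P(outcome | exposed) = 921/1205 = 0.76432
p₀ = P(outcome | unexposed) = 556/2016 = 0.27579
Under exogeneity and monotonicity, PN = (p₁ − p₀)/p₁.
PN = (0.76432 − 0.27579) / 0.76432 ≈ 0.6392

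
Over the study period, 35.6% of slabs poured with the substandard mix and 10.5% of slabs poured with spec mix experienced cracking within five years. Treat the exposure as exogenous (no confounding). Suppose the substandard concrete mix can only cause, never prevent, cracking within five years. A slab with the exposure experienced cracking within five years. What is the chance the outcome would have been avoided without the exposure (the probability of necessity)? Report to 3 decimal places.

PN ≈ 0.705

p₁ = 0.356, p₀ = 0.105.
Under exogeneity and monotonicity, PN = (p₁ − p₀) / p₁.
PN = (0.356 − 0.105) / 0.356 = 0.251 / 0.356 ≈ 0.7051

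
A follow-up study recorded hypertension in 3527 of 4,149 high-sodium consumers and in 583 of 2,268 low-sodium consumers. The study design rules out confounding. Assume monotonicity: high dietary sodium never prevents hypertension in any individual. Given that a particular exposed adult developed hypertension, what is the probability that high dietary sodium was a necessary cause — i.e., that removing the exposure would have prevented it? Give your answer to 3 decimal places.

p₁ = P(outcome | exposed) = 3527/4149 = 0.85008
p₀ = P(outcome | unexposed) = 583/2268 = 0.25705
Under exogeneity and monotonicity, PN = (p₁ − p₀) / p₁.
PN = (0.85008 − 0.25705) / 0.85008 = 0.59303 / 0.85008 ≈ 0.6976

PN ≈ 0.698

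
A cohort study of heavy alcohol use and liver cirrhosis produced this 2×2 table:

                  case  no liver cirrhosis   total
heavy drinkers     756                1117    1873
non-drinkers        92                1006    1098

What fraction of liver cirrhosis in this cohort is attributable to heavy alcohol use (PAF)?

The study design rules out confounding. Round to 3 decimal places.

PAF ≈ 0.706

p₁ = P(outcome | exposed) = 756/1873 = 0.40363
p₀ = P(outcome | unexposed) = 92/1098 = 0.083789
Exposure prevalence π = 1873/2971 = 0.63043; overall risk P(Y=1) = 0.28543.
Under exogeneity, PAF = [P(Y=1) − p₀]/P(Y=1).
PAF = (0.28543 − 0.083789) / 0.28543 ≈ 0.7064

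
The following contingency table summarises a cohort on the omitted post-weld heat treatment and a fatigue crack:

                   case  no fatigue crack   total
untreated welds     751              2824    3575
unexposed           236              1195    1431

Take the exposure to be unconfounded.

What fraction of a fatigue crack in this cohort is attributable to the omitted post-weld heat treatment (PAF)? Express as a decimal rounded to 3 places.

p₁ = P(outcome | exposed) = 751/3575 = 0.21007
p₀ = P(outcome | unexposed) = 236/1431 = 0.16492
Exposure prevalence π = 3575/5006 = 0.71414; overall risk P(Y=1) = 0.19716.
Under exogeneity, PAF = [P(Y=1) − p₀]/P(Y=1).
PAF = (0.19716 − 0.16492) / 0.19716 ≈ 0.1635

PAF ≈ 0.164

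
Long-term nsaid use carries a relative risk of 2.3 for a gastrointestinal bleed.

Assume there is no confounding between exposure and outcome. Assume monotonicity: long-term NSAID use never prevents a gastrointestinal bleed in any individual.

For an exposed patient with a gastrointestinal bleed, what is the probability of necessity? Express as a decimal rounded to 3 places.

Under exogeneity and monotonicity, PN = (RR − 1) / RR = 1 − 1/RR.
PN = (2.3 − 1) / 2.3 = 1.3 / 2.3 ≈ 0.5652

PN ≈ 0.565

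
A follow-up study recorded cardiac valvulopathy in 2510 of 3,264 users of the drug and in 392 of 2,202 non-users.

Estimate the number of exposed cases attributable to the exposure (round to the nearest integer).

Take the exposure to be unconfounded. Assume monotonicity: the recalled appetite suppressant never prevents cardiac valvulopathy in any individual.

about 1929 cases

p₁ = P(outcome | exposed) = 2510/3264 = 0.769
p₀ = P(outcome | unexposed) = 392/2202 = 0.17802
PN = (p₁ − p₀)/p₁ = (0.769 − 0.17802) / 0.769 ≈ 0.76850.
Attributable cases ≈ PN × (exposed cases) = 0.76850 × 2510 ≈ 1928.94.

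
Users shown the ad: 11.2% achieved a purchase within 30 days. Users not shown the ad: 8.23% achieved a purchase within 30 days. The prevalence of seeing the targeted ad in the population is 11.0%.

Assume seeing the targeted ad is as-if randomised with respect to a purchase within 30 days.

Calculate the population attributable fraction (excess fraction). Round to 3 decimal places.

PAF ≈ 0.038

p₁ = 0.112, p₀ = 0.0823.
Overall risk P(Y=1) = π·p₁ + (1−π)·p₀ = 0.11×0.112 + 0.89×0.0823 = 0.085567.
Under exogeneity, PAF = [P(Y=1) − p₀] / P(Y=1).
PAF = (0.085567 − 0.0823) / 0.085567 ≈ 0.0382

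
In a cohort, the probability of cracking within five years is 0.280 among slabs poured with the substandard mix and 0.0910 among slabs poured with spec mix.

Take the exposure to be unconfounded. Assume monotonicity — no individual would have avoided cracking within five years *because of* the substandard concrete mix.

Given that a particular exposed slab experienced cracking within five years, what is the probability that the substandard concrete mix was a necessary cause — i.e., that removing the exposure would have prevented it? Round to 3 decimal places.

PN ≈ 0.675

Let p₁ = 0.28, p₀ = 0.091.
Under exogeneity and monotonicity, PN = (p₁ − p₀) / p₁.
PN = (0.28 − 0.091) / 0.28 = 0.189 / 0.28 ≈ 0.6750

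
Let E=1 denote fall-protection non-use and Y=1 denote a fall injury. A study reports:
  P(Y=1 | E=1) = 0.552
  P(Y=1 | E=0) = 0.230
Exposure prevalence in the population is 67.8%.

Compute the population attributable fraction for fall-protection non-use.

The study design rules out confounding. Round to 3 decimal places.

PAF ≈ 0.487

Let p₁ = 0.552, p₀ = 0.23.
Overall risk P(Y=1) = π·p₁ + (1−π)·p₀ = 0.678×0.552 + 0.322×0.23 = 0.44832.
Under exogeneity, PAF = [P(Y=1) − p₀] / P(Y=1).
PAF = (0.44832 − 0.23) / 0.44832 ≈ 0.4870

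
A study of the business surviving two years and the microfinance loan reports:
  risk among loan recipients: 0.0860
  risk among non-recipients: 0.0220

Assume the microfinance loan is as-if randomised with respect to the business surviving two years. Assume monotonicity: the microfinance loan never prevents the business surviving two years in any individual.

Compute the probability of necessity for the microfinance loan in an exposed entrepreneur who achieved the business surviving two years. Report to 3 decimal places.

Let p₁ = 0.086, p₀ = 0.022.
Under exogeneity and monotonicity, PN = (p₁ − p₀) / p₁.
PN = (0.086 − 0.022) / 0.086 = 0.064 / 0.086 ≈ 0.7442

PN ≈ 0.744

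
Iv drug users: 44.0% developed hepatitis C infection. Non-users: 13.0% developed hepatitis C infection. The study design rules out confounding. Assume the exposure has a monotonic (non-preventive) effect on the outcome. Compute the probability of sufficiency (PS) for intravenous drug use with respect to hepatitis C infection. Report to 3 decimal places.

PS ≈ 0.356

p₁ = 0.44, p₀ = 0.13.
Under exogeneity and monotonicity, PS = (p₁ − p₀) / (1 − p₀).
PS = (0.44 − 0.13) / (1 − 0.13) = 0.31 / 0.87 ≈ 0.3563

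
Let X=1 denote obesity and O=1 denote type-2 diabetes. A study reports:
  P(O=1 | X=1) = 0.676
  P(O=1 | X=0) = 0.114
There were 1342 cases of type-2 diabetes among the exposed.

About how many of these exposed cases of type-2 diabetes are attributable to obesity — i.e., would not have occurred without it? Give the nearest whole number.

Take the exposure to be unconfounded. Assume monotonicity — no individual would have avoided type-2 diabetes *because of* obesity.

about 1116 cases

Let p₁ = 0.676, p₀ = 0.114.
PN = (p₁ − p₀)/p₁ = (0.676 − 0.114) / 0.676 ≈ 0.83136.
Attributable cases ≈ PN × (exposed cases) = 0.83136 × 1342 ≈ 1115.69.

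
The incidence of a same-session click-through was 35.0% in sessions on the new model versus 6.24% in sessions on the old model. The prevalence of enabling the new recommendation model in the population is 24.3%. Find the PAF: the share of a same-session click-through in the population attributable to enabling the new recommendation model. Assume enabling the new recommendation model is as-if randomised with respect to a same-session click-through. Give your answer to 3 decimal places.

PAF ≈ 0.528

p₁ = 0.35, p₀ = 0.0624.
Overall risk P(Y=1) = π·p₁ + (1−π)·p₀ = 0.243×0.35 + 0.757×0.0624 = 0.13229.
Under exogeneity, PAF = [P(Y=1) − p₀] / P(Y=1).
PAF = (0.13229 − 0.0624) / 0.13229 ≈ 0.5283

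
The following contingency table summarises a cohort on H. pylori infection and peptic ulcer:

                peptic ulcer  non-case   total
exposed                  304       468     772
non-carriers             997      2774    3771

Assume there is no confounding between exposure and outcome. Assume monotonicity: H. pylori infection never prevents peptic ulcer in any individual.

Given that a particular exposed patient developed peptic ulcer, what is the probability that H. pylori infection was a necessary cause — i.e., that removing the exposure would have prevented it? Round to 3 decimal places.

p₁ = P(outcome | exposed) = 304/772 = 0.39378
p₀ = P(outcome | unexposed) = 997/3771 = 0.26439
Under exogeneity and monotonicity, PN = (p₁ − p₀)/p₁.
PN = (0.39378 − 0.26439) / 0.39378 ≈ 0.3286

PN ≈ 0.329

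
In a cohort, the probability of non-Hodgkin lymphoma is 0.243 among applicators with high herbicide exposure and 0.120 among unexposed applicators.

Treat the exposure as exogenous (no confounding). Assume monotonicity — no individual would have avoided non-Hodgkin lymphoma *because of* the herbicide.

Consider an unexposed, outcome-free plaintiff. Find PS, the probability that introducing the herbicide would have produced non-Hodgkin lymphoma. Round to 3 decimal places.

Let p₁ = 0.243, p₀ = 0.12.
Under exogeneity and monotonicity, PS = (p₁ − p₀) / (1 − p₀).
PS = (0.243 − 0.12) / (1 − 0.12) = 0.123 / 0.88 ≈ 0.1398

PS ≈ 0.140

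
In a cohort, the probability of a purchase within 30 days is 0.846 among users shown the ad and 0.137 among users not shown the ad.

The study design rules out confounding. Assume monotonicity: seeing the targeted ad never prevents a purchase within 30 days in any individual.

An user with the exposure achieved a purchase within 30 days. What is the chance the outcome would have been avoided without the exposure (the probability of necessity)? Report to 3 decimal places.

Let p₁ = 0.846, p₀ = 0.137.
Under exogeneity and monotonicity, PN = (p₁ − p₀) / p₁.
PN = (0.846 − 0.137) / 0.846 = 0.709 / 0.846 ≈ 0.8381

PN ≈ 0.838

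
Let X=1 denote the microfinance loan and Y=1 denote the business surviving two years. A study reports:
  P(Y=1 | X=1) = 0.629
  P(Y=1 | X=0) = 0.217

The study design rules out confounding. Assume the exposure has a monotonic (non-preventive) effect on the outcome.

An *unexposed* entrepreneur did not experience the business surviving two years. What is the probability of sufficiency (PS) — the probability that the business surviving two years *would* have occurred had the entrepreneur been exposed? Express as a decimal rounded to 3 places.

Let p₁ = 0.629, p₀ = 0.217.
Under exogeneity and monotonicity, PS = (p₁ − p₀) / (1 − p₀).
PS = (0.629 − 0.217) / (1 − 0.217) = 0.412 / 0.783 ≈ 0.5262

PS ≈ 0.526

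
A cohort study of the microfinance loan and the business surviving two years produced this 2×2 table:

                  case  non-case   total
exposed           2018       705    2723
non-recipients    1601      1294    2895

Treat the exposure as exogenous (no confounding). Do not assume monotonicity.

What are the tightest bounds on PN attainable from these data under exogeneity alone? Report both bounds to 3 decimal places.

p₁ = P(outcome | exposed) = 2018/2723 = 0.74109
p₀ = P(outcome | unexposed) = 1601/2895 = 0.55302
Under exogeneity alone the bounds on PN are max{0,(p₁−p₀)/p₁} ≤ PN ≤ min{1,(1−p₀)/p₁}.
  lower = (p₁ − p₀)/p₁ = 0.18807 / 0.74109 ≈ 0.2538
  upper = min{1, (1 − p₀)/p₁} = 0.44698 / 0.74109 ≈ 0.6031

0.254 ≤ PN ≤ 0.603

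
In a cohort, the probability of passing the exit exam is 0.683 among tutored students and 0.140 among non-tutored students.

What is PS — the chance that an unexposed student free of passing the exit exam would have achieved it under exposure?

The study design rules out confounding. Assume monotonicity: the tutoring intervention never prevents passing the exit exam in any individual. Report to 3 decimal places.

Let p₁ = 0.683, p₀ = 0.14.
Under exogeneity and monotonicity, PS = (p₁ − p₀) / (1 − p₀).
PS = (0.683 − 0.14) / (1 − 0.14) = 0.543 / 0.86 ≈ 0.6314

PS ≈ 0.631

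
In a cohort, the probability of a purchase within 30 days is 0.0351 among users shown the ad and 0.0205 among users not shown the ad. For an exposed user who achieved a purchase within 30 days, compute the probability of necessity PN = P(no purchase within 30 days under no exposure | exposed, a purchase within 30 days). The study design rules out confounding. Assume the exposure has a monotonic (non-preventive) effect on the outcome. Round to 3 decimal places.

PN ≈ 0.416

Let p₁ = 0.0351, p₀ = 0.0205.
Under exogeneity and monotonicity, PN = (p₁ − p₀) / p₁.
PN = (0.0351 − 0.0205) / 0.0351 = 0.0146 / 0.0351 ≈ 0.4160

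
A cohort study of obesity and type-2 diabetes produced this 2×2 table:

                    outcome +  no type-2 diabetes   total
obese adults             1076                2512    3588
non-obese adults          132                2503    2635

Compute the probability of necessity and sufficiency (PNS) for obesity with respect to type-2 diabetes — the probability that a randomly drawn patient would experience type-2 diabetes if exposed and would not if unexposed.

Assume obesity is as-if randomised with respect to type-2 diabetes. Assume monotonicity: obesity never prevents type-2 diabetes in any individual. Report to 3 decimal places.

PNS ≈ 0.250

p₁ = P(outcome | exposed) = 1076/3588 = 0.29989
p₀ = P(outcome | unexposed) = 132/2635 = 0.050095
Under exogeneity and monotonicity, PNS = p₁ − p₀.
PNS = 0.29989 − 0.050095 = 0.24979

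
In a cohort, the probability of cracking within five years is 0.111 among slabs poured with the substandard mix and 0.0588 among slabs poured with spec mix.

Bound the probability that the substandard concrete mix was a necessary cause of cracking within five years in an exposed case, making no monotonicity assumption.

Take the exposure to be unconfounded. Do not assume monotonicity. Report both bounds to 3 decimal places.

0.470 ≤ PN ≤ 1.000

Let p₁ = 0.111, p₀ = 0.0588.
Under exogeneity alone the bounds on PN are max{0,(p₁−p₀)/p₁} ≤ PN ≤ min{1,(1−p₀)/p₁}.
  lower = (p₁ − p₀)/p₁ = 0.0522 / 0.111 ≈ 0.4703
  upper = min{1, (1 − p₀)/p₁} = 0.9412 / 0.111 ≈ 8.4793 → capped at 1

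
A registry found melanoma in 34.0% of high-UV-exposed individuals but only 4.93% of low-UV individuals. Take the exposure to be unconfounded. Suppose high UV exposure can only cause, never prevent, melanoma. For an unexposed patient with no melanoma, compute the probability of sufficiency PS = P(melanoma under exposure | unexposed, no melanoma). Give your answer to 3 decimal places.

p₁ = 0.34, p₀ = 0.0493.
Under exogeneity and monotonicity, PS = (p₁ − p₀) / (1 − p₀).
PS = (0.34 − 0.0493) / (1 − 0.0493) = 0.2907 / 0.9507 ≈ 0.3058

PS ≈ 0.306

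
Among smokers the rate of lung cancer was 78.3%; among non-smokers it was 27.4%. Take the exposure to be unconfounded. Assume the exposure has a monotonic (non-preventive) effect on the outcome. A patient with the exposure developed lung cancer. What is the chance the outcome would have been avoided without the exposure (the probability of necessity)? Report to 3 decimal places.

PN ≈ 0.650

p₁ = 0.783, p₀ = 0.274.
Under exogeneity and monotonicity, PN = (p₁ − p₀) / p₁.
PN = (0.783 − 0.274) / 0.783 = 0.509 / 0.783 ≈ 0.6501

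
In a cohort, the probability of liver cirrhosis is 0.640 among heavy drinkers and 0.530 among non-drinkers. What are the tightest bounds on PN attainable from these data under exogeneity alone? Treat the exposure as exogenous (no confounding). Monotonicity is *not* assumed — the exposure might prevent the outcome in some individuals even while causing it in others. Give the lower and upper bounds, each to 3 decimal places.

0.172 ≤ PN ≤ 0.734

Let p₁ = 0.64, p₀ = 0.53.
Under exogeneity alone the bounds on PN are max{0,(p₁−p₀)/p₁} ≤ PN ≤ min{1,(1−p₀)/p₁}.
  lower = (p₁ − p₀)/p₁ = 0.11 / 0.64 ≈ 0.1719
  upper = min{1, (1 − p₀)/p₁} = 0.47 / 0.64 ≈ 0.7344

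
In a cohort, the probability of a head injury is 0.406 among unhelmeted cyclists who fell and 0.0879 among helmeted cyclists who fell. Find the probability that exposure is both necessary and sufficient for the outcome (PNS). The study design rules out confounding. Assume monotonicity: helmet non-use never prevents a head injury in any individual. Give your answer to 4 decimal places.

Let p₁ = 0.406, p₀ = 0.0879.
Under exogeneity and monotonicity, PNS = p₁ − p₀.
PNS = 0.406 − 0.0879 = 0.3181

PNS ≈ 0.3181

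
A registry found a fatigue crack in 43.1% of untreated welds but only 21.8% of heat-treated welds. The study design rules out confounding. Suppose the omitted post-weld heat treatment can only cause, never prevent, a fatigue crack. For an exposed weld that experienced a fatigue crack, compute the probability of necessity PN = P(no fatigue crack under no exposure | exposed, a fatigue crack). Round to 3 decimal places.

p₁ = 0.431, p₀ = 0.218.
Under exogeneity and monotonicity, PN = (p₁ − p₀) / p₁.
PN = (0.431 − 0.218) / 0.431 = 0.213 / 0.431 ≈ 0.4942

PN ≈ 0.494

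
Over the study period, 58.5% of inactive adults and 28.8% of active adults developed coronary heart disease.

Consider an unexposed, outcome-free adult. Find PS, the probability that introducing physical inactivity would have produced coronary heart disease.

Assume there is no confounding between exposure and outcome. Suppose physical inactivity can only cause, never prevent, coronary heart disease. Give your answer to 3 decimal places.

p₁ = 0.585, p₀ = 0.288.
Under exogeneity and monotonicity, PS = (p₁ − p₀) / (1 − p₀).
PS = (0.585 − 0.288) / (1 − 0.288) = 0.297 / 0.712 ≈ 0.4171

PS ≈ 0.417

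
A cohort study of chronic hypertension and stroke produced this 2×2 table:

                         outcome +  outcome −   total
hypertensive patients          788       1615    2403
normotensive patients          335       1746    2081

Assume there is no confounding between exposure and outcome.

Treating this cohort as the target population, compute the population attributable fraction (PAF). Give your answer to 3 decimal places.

p₁ = P(outcome | exposed) = 788/2403 = 0.32792
p₀ = P(outcome | unexposed) = 335/2081 = 0.16098
Exposure prevalence π = 2403/4484 = 0.53591; overall risk P(Y=1) = 0.25045.
Under exogeneity, PAF = [P(Y=1) − p₀]/P(Y=1).
PAF = (0.25045 − 0.16098) / 0.25045 ≈ 0.3572

PAF ≈ 0.357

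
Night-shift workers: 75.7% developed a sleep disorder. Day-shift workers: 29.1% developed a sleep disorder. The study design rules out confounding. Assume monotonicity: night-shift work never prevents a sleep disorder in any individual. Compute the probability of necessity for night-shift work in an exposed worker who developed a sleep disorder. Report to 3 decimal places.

PN ≈ 0.616

p₁ = 0.757, p₀ = 0.291.
Under exogeneity and monotonicity, PN = (p₁ − p₀) / p₁.
PN = (0.757 − 0.291) / 0.757 = 0.466 / 0.757 ≈ 0.6156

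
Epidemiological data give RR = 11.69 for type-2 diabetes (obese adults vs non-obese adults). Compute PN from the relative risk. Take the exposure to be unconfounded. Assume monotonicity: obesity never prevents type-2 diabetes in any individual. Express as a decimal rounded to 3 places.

Under exogeneity and monotonicity, PN = (RR − 1) / RR = 1 − 1/RR.
PN = (11.69 − 1) / 11.69 = 10.69 / 11.69 ≈ 0.9145

PN ≈ 0.914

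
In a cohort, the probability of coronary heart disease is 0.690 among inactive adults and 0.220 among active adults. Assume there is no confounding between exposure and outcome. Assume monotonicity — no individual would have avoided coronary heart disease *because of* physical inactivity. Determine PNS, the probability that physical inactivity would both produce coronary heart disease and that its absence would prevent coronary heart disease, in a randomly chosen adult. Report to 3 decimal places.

PNS ≈ 0.470

Let p₁ = 0.69, p₀ = 0.22.
Under exogeneity and monotonicity, PNS = p₁ − p₀.
PNS = 0.69 − 0.22 = 0.47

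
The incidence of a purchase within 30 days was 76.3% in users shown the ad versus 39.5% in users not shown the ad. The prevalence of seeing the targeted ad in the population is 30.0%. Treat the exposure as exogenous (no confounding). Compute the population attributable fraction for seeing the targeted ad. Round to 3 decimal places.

PAF ≈ 0.218

p₁ = 0.763, p₀ = 0.395.
Overall risk P(Y=1) = π·p₁ + (1−π)·p₀ = 0.3×0.763 + 0.7×0.395 = 0.5054.
Under exogeneity, PAF = [P(Y=1) − p₀] / P(Y=1).
PAF = (0.5054 − 0.395) / 0.5054 ≈ 0.2184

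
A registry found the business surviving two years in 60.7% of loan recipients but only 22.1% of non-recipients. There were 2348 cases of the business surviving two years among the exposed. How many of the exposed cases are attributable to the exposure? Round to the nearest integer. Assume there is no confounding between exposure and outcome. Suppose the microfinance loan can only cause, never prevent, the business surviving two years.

about 1493 cases

p₁ = 0.607, p₀ = 0.221.
PN = (p₁ − p₀)/p₁ = (0.607 − 0.221) / 0.607 ≈ 0.63591.
Attributable cases ≈ PN × (exposed cases) = 0.63591 × 2348 ≈ 1493.13.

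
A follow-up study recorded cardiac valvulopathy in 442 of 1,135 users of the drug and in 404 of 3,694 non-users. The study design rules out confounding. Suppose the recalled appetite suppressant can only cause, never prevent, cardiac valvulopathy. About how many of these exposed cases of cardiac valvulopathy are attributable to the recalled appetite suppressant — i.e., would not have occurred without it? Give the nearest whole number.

p₁ = P(outcome | exposed) = 442/1135 = 0.38943
p₀ = P(outcome | unexposed) = 404/3694 = 0.10937
PN = (p₁ − p₀)/p₁ = (0.38943 − 0.10937) / 0.38943 ≈ 0.71916.
Attributable cases ≈ PN × (exposed cases) = 0.71916 × 442 ≈ 317.87.

about 318 cases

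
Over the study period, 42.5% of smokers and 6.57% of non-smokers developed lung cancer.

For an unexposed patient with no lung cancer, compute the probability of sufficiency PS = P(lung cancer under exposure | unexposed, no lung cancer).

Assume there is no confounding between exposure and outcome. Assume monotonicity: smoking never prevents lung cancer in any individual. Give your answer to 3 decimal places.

PS ≈ 0.385

p₁ = 0.425, p₀ = 0.0657.
Under exogeneity and monotonicity, PS = (p₁ − p₀) / (1 − p₀).
PS = (0.425 − 0.0657) / (1 − 0.0657) = 0.3593 / 0.9343 ≈ 0.3846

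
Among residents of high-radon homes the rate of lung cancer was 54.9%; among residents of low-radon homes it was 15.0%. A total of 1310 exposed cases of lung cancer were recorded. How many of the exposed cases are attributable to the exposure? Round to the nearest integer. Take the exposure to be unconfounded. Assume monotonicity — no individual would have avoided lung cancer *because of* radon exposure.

p₁ = 0.549, p₀ = 0.15.
PN = (p₁ − p₀)/p₁ = (0.549 − 0.15) / 0.549 ≈ 0.72678.
Attributable cases ≈ PN × (exposed cases) = 0.72678 × 1310 ≈ 952.08.

about 952 cases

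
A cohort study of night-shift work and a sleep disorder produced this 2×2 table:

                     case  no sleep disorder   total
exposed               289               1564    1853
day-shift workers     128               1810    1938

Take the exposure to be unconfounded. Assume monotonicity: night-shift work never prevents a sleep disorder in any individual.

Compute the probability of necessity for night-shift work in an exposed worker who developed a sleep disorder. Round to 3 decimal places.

PN ≈ 0.577

p₁ = P(outcome | exposed) = 289/1853 = 0.15596
p₀ = P(outcome | unexposed) = 128/1938 = 0.066047
Under exogeneity and monotonicity, PN = (p₁ − p₀)/p₁.
PN = (0.15596 − 0.066047) / 0.15596 ≈ 0.5765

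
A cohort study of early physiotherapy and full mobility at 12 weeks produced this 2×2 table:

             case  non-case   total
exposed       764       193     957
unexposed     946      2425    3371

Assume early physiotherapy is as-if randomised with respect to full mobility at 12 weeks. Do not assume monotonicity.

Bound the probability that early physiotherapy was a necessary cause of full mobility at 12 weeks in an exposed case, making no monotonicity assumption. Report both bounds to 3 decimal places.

p₁ = P(outcome | exposed) = 764/957 = 0.79833
p₀ = P(outcome | unexposed) = 946/3371 = 0.28063
Under exogeneity alone the bounds on PN are max{0,(p₁−p₀)/p₁} ≤ PN ≤ min{1,(1−p₀)/p₁}.
  lower = (p₁ − p₀)/p₁ = 0.5177 / 0.79833 ≈ 0.6485
  upper = min{1, (1 − p₀)/p₁} = 0.71937 / 0.79833 ≈ 0.9011

0.648 ≤ PN ≤ 0.901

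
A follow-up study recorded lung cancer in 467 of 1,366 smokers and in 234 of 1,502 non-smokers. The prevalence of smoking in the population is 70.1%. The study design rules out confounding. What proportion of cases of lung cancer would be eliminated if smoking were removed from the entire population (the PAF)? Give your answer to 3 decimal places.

p₁ = P(outcome | exposed) = 467/1366 = 0.34187
p₀ = P(outcome | unexposed) = 234/1502 = 0.15579
Overall risk P(Y=1) = π·p₁ + (1−π)·p₀ = 0.701×0.34187 + 0.299×0.15579 = 0.28624.
Under exogeneity, PAF = [P(Y=1) − p₀] / P(Y=1).
PAF = (0.28624 − 0.15579) / 0.28624 ≈ 0.4557

PAF ≈ 0.456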